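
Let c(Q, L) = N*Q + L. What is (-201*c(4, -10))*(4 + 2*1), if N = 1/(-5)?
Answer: 65124/5 ≈ 13025.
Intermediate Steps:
N = -⅕ ≈ -0.20000
c(Q, L) = L - Q/5 (c(Q, L) = -Q/5 + L = L - Q/5)
(-201*c(4, -10))*(4 + 2*1) = (-201*(-10 - ⅕*4))*(4 + 2*1) = (-201*(-10 - ⅘))*(4 + 2) = -201*(-54/5)*6 = (10854/5)*6 = 65124/5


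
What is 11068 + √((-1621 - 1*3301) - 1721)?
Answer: 11068 + I*√6643 ≈ 11068.0 + 81.505*I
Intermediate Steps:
11068 + √((-1621 - 1*3301) - 1721) = 11068 + √((-1621 - 3301) - 1721) = 11068 + √(-4922 - 1721) = 11068 + √(-6643) = 11068 + I*√6643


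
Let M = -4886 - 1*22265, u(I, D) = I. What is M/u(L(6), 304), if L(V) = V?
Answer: -27151/6 ≈ -4525.2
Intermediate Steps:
M = -27151 (M = -4886 - 22265 = -27151)
M/u(L(6), 304) = -27151/6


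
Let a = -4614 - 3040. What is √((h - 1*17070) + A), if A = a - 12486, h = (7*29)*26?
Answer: 6*I*√887 ≈ 178.7*I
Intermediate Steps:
h = 5278 (h = 203*26 = 5278)
a = -7654
A = -20140 (A = -7654 - 12486 = -20140)
√((h - 1*17070) + A) = √((5278 - 1*17070) - 20140) = √((5278 - 17070) - 20140) = √(-11792 - 20140) = √(-31932) = 6*I*√887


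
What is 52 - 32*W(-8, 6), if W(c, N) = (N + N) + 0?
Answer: -332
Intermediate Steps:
W(c, N) = 2*N (W(c, N) = 2*N + 0 = 2*N)
52 - 32*W(-8, 6) = 52 - 64*6 = 52 - 32*12 = 52 - 384 = -332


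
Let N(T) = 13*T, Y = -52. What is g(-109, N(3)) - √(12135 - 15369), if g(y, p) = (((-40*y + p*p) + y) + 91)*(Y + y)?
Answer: -943943 - 7*I*√66 ≈ -9.4394e+5 - 56.868*I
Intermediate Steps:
g(y, p) = (-52 + y)*(91 + p² - 39*y) (g(y, p) = (((-40*y + p*p) + y) + 91)*(-52 + y) = (((-40*y + p²) + y) + 91)*(-52 + y) = (((p² - 40*y) + y) + 91)*(-52 + y) = ((p² - 39*y) + 91)*(-52 + y) = (91 + p² - 39*y)*(-52 + y) = (-52 + y)*(91 + p² - 39*y))
g(-109, N(3)) - √(12135 - 15369) = (-4732 - 52*(13*3)² - 39*(-109)² + 2119*(-109) - 109*(13*3)²) - √(12135 - 15369) = (-4732 - 52*39² - 39*11881 - 230971 - 109*39²) - √(-3234) = (-4732 - 52*1521 - 463359 - 230971 - 109*1521) - 7*I*√66 = (-4732 - 79092 - 463359 - 230971 - 165789) - 7*I*√66 = -943943 - 7*I*√66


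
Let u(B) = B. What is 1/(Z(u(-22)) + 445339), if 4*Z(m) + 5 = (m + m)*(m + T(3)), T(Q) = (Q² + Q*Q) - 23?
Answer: 4/1782539 ≈ 2.2440e-6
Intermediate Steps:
T(Q) = -23 + 2*Q² (T(Q) = (Q² + Q²) - 23 = 2*Q² - 23 = -23 + 2*Q²)
Z(m) = -5/4 + m*(-5 + m)/2 (Z(m) = -5/4 + ((m + m)*(m + (-23 + 2*3²)))/4 = -5/4 + ((2*m)*(m + (-23 + 2*9)))/4 = -5/4 + ((2*m)*(m + (-23 + 18)))/4 = -5/4 + ((2*m)*(m - 5))/4 = -5/4 + ((2*m)*(-5 + m))/4 = -5/4 + (2*m*(-5 + m))/4 = -5/4 + m*(-5 + m)/2)
1/(Z(u(-22)) + 445339) = 1/((-5/4 + (½)*(-22)² - 5/2*(-22)) + 445339) = 1/((-5/4 + (½)*484 + 55) + 445339) = 1/((-5/4 + 242 + 55) + 445339) = 1/(1183/4 + 445339) = 1/(1782539/4) = 4/1782539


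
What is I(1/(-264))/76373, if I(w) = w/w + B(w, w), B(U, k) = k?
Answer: 263/20162472 ≈ 1.3044e-5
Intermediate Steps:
I(w) = 1 + w (I(w) = w/w + w = 1 + w)
I(1/(-264))/76373 = (1 + 1/(-264))/76373 = (1 - 1/264)*(1/76373) = (263/264)*(1/76373) = 263/20162472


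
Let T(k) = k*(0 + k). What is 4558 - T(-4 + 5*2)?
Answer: 4522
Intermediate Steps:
T(k) = k² (T(k) = k*k = k²)
4558 - T(-4 + 5*2) = 4558 - (-4 + 5*2)² = 4558 - (-4 + 10)² = 4558 - 1*6² = 4558 - 1*36 = 4558 - 36 = 4522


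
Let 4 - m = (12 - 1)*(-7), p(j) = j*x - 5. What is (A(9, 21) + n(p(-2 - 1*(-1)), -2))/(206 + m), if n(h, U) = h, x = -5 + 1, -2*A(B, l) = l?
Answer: -23/574 ≈ -0.040070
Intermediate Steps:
A(B, l) = -l/2
x = -4
p(j) = -5 - 4*j (p(j) = j*(-4) - 5 = -4*j - 5 = -5 - 4*j)
m = 81 (m = 4 - (12 - 1)*(-7) = 4 - 11*(-7) = 4 - 1*(-77) = 4 + 77 = 81)
(A(9, 21) + n(p(-2 - 1*(-1)), -2))/(206 + m) = (-1/2*21 + (-5 - 4*(-2 - 1*(-1))))/(206 + 81) = (-21/2 + (-5 - 4*(-2 + 1)))/287 = (-21/2 + (-5 - 4*(-1)))*(1/287) = (-21/2 + (-5 + 4))*(1/287) = (-21/2 - 1)*(1/287) = -23/2*1/287 = -23/574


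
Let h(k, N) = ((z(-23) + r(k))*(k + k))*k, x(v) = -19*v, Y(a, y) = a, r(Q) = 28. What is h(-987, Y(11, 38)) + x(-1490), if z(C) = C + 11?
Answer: 31201718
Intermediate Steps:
z(C) = 11 + C
h(k, N) = 32*k² (h(k, N) = (((11 - 23) + 28)*(k + k))*k = ((-12 + 28)*(2*k))*k = (16*(2*k))*k = (32*k)*k = 32*k²)
h(-987, Y(11, 38)) + x(-1490) = 32*(-987)² - 19*(-1490) = 32*974169 + 28310 = 31173408 + 28310 = 31201718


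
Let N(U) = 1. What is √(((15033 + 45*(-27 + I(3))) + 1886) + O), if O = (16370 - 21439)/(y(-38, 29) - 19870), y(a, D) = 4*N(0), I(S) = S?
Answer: √6251088065838/19866 ≈ 125.85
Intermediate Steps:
y(a, D) = 4 (y(a, D) = 4*1 = 4)
O = 5069/19866 (O = (16370 - 21439)/(4 - 19870) = -5069/(-19866) = -5069*(-1/19866) = 5069/19866 ≈ 0.25516)
√(((15033 + 45*(-27 + I(3))) + 1886) + O) = √(((15033 + 45*(-27 + 3)) + 1886) + 5069/19866) = √(((15033 + 45*(-24)) + 1886) + 5069/19866) = √(((15033 - 1080) + 1886) + 5069/19866) = √((13953 + 1886) + 5069/19866) = √(15839 + 5069/19866) = √(314662643/19866) = √6251088065838/19866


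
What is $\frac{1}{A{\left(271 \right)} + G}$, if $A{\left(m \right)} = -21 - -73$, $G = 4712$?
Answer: $\frac{1}{4764} \approx 0.00020991$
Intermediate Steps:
$A{\left(m \right)} = 52$ ($A{\left(m \right)} = -21 + 73 = 52$)
$\frac{1}{A{\left(271 \right)} + G} = \frac{1}{52 + 4712} = \frac{1}{4764}$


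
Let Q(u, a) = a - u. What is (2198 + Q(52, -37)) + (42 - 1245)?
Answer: 906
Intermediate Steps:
(2198 + Q(52, -37)) + (42 - 1245) = (2198 + (-37 - 1*52)) + (42 - 1245) = (2198 + (-37 - 52)) - 1203 = (2198 - 89) - 1203 = 2109 - 1203 = 906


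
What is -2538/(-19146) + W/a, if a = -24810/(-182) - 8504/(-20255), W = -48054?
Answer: -282531021756573/804250510549 ≈ -351.30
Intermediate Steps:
a = 252037139/1843205 (a = -24810*(-1/182) - 8504*(-1/20255) = 12405/91 + 8504/20255 = 252037139/1843205 ≈ 136.74)
-2538/(-19146) + W/a = -2538/(-19146) - 48054/252037139/1843205 = -2538*(-1/19146) - 48054*1843205/252037139 = 423/3191 - 88573373070/252037139 = -282531021756573/804250510549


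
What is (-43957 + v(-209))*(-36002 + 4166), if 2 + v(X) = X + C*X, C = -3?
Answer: 1386171276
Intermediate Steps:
v(X) = -2 - 2*X (v(X) = -2 + (X - 3*X) = -2 - 2*X)
(-43957 + v(-209))*(-36002 + 4166) = (-43957 + (-2 - 2*(-209)))*(-36002 + 4166) = (-43957 + (-2 + 418))*(-31836) = (-43957 + 416)*(-31836) = -43541*(-31836) = 1386171276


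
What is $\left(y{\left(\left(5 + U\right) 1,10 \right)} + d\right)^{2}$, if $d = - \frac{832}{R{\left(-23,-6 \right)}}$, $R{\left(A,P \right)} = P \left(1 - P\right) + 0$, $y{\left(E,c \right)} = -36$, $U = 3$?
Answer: $\frac{115600}{441} \approx 262.13$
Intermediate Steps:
$R{\left(A,P \right)} = P \left(1 - P\right)$
$d = \frac{416}{21}$ ($d = - \frac{832}{\left(-6\right) \left(1 - -6\right)} = - \frac{832}{\left(-6\right) \left(1 + 6\right)} = - \frac{832}{\left(-6\right) 7} = - \frac{832}{-42} = \left(-832\right) \left(- \frac{1}{42}\right) = \frac{416}{21} \approx 19.81$)
$\left(y{\left(\left(5 + U\right) 1,10 \right)} + d\right)^{2} = \left(-36 + \frac{416}{21}\right)^{2} = \left(- \frac{340}{21}\right)^{2} = \frac{115600}{441}$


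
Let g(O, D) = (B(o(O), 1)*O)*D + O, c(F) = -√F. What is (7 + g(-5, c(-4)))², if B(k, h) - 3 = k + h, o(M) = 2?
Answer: -3596 + 240*I ≈ -3596.0 + 240.0*I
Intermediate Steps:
B(k, h) = 3 + h + k (B(k, h) = 3 + (k + h) = 3 + (h + k) = 3 + h + k)
g(O, D) = O + 6*D*O (g(O, D) = ((3 + 1 + 2)*O)*D + O = (6*O)*D + O = 6*D*O + O = O + 6*D*O)
(7 + g(-5, c(-4)))² = (7 - 5*(1 + 6*(-√(-4))))² = (7 - 5*(1 + 6*(-2*I)))² = (7 - 5*(1 - 12*I))² = (7 + (-5 + 60*I))² = (2 + 60*I)²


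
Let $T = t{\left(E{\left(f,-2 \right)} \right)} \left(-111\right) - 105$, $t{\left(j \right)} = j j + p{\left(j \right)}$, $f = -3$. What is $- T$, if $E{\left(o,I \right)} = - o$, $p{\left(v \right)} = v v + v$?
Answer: $2436$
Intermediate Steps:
$p{\left(v \right)} = v + v^{2}$ ($p{\left(v \right)} = v^{2} + v = v + v^{2}$)
$t{\left(j \right)} = j^{2} + j \left(1 + j\right)$ ($t{\left(j \right)} = j j + j \left(1 + j\right) = j^{2} + j \left(1 + j\right)$)
$T = -2436$ ($T = \left(-1\right) \left(-3\right) \left(1 + 2 \left(\left(-1\right) \left(-3\right)\right)\right) \left(-111\right) - 105 = 3 \left(1 + 2 \cdot 3\right) \left(-111\right) - 105 = 3 \left(1 + 6\right) \left(-111\right) - 105 = 3 \cdot 7 \left(-111\right) - 105 = 21 \left(-111\right) - 105 = -2331 - 105 = -2436$)
$- T = \left(-1\right) \left(-2436\right) = 2436$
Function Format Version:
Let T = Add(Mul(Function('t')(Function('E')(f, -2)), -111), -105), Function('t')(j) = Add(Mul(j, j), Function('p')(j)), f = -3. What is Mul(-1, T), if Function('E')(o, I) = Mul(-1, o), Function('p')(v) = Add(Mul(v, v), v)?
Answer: 2436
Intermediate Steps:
Function('p')(v) = Add(v, Pow(v, 2)) (Function('p')(v) = Add(Pow(v, 2), v) = Add(v, Pow(v, 2)))
Function('t')(j) = Add(Pow(j, 2), Mul(j, Add(1, j))) (Function('t')(j) = Add(Mul(j, j), Mul(j, Add(1, j))) = Add(Pow(j, 2), Mul(j, Add(1, j))))
T = -2436 (T = Add(Mul(Mul(Mul(-1, -3), Add(1, Mul(2, Mul(-1, -3)))), -111), -105) = Add(Mul(Mul(3, Add(1, Mul(2, 3))), -111), -105) = Add(Mul(Mul(3, Add(1, 6)), -111), -105) = Add(Mul(Mul(3, 7), -111), -105) = Add(Mul(21, -111), -105) = Add(-2331, -105) = -2436)
Mul(-1, T) = Mul(-1, -2436) = 2436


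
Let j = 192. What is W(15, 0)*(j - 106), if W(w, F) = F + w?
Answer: 1290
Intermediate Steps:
W(15, 0)*(j - 106) = (0 + 15)*(192 - 106) = 15*86 = 1290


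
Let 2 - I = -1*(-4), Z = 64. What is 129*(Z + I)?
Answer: 7998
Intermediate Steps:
I = -2 (I = 2 - (-1)*(-4) = 2 - 1*4 = 2 - 4 = -2)
129*(Z + I) = 129*(64 - 2) = 129*62 = 7998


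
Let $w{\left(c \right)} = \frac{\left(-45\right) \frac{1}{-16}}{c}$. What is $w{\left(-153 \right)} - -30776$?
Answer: $\frac{8371067}{272} \approx 30776.0$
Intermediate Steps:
$w{\left(c \right)} = \frac{45}{16 c}$ ($w{\left(c \right)} = \frac{\left(-45\right) \left(- \frac{1}{16}\right)}{c} = \frac{45}{16 c}$)
$w{\left(-153 \right)} - -30776 = \frac{45}{16 \left(-153\right)} - -30776 = \frac{45}{16} \left(- \frac{1}{153}\right) + 30776 = - \frac{5}{272} + 30776 = \frac{8371067}{272}$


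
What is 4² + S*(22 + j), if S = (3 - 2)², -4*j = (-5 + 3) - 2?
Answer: 39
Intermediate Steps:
j = 1 (j = -((-5 + 3) - 2)/4 = -(-2 - 2)/4 = -¼*(-4) = 1)
S = 1 (S = 1² = 1)
4² + S*(22 + j) = 4² + 1*(22 + 1) = 16 + 1*23 = 16 + 23 = 39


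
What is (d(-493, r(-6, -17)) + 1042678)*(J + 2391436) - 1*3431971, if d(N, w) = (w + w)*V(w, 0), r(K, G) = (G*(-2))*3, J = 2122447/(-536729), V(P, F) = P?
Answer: 1365036602725821083/536729 ≈ 2.5432e+12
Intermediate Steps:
J = -2122447/536729 (J = 2122447*(-1/536729) = -2122447/536729 ≈ -3.9544)
r(K, G) = -6*G (r(K, G) = -2*G*3 = -6*G)
d(N, w) = 2*w² (d(N, w) = (w + w)*w = (2*w)*w = 2*w²)
(d(-493, r(-6, -17)) + 1042678)*(J + 2391436) - 1*3431971 = (2*(-6*(-17))² + 1042678)*(-2122447/536729 + 2391436) - 1*3431971 = (2*102² + 1042678)*(1283550930397/536729) - 3431971 = (2*10404 + 1042678)*(1283550930397/536729) - 3431971 = (20808 + 1042678)*(1283550930397/536729) - 3431971 = 1063486*(1283550930397/536729) - 3431971 = 1365038444764183942/536729 - 3431971 = 1365036602725821083/536729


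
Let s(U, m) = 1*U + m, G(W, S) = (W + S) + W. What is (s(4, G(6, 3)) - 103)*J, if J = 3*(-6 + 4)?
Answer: 504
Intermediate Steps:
G(W, S) = S + 2*W (G(W, S) = (S + W) + W = S + 2*W)
J = -6 (J = 3*(-2) = -6)
s(U, m) = U + m
(s(4, G(6, 3)) - 103)*J = ((4 + (3 + 2*6)) - 103)*(-6) = ((4 + (3 + 12)) - 103)*(-6) = ((4 + 15) - 103)*(-6) = (19 - 103)*(-6) = -84*(-6) = 504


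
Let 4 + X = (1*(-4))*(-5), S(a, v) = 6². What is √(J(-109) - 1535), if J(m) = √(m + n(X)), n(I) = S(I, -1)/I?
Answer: √(-6140 + 2*I*√427)/2 ≈ 0.13186 + 39.179*I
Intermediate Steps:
S(a, v) = 36
X = 16 (X = -4 + (1*(-4))*(-5) = -4 - 4*(-5) = -4 + 20 = 16)
n(I) = 36/I
J(m) = √(9/4 + m) (J(m) = √(m + 36/16) = √(m + 36*(1/16)) = √(m + 9/4) = √(9/4 + m))
√(J(-109) - 1535) = √(√(9 + 4*(-109))/2 - 1535) = √(√(9 - 436)/2 - 1535) = √(√(-427)/2 - 1535) = √((I*√427)/2 - 1535) = √(I*√427/2 - 1535) = √(-1535 + I*√427/2)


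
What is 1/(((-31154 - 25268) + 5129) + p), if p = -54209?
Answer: -1/105502 ≈ -9.4785e-6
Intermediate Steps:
1/(((-31154 - 25268) + 5129) + p) = 1/(((-31154 - 25268) + 5129) - 54209) = 1/((-56422 + 5129) - 54209) = 1/(-51293 - 54209) = 1/(-105502) = -1/105502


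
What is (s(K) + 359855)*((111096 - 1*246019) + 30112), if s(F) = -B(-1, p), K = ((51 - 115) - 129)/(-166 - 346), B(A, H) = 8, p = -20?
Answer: -37715923917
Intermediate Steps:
K = 193/512 (K = (-64 - 129)/(-512) = -193*(-1/512) = 193/512 ≈ 0.37695)
s(F) = -8 (s(F) = -1*8 = -8)
(s(K) + 359855)*((111096 - 1*246019) + 30112) = (-8 + 359855)*((111096 - 1*246019) + 30112) = 359847*((111096 - 246019) + 30112) = 359847*(-134923 + 30112) = 359847*(-104811) = -37715923917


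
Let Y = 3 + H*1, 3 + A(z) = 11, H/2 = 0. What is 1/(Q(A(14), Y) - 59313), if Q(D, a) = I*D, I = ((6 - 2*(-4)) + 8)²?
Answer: -1/55441 ≈ -1.8037e-5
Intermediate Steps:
H = 0 (H = 2*0 = 0)
A(z) = 8 (A(z) = -3 + 11 = 8)
I = 484 (I = ((6 + 8) + 8)² = (14 + 8)² = 22² = 484)
Y = 3 (Y = 3 + 0*1 = 3 + 0 = 3)
Q(D, a) = 484*D
1/(Q(A(14), Y) - 59313) = 1/(484*8 - 59313) = 1/(3872 - 59313) = 1/(-55441) = -1/55441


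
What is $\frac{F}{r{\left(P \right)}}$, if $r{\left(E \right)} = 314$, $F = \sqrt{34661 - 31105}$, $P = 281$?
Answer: $\frac{\sqrt{889}}{157} \approx 0.18991$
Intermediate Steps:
$F = 2 \sqrt{889}$ ($F = \sqrt{34661 - 31105} = \sqrt{3556} = 2 \sqrt{889} \approx 59.632$)
$\frac{F}{r{\left(P \right)}} = \frac{2 \sqrt{889}}{314} = 2 \sqrt{889} \cdot \frac{1}{314} = \frac{\sqrt{889}}{157}$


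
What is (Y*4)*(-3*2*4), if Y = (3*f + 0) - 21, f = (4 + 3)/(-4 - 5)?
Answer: 2240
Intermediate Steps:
f = -7/9 (f = 7/(-9) = 7*(-1/9) = -7/9 ≈ -0.77778)
Y = -70/3 (Y = (3*(-7/9) + 0) - 21 = (-7/3 + 0) - 21 = -7/3 - 21 = -70/3 ≈ -23.333)
(Y*4)*(-3*2*4) = (-70/3*4)*(-3*2*4) = -(-560)*4 = -280/3*(-24) = 2240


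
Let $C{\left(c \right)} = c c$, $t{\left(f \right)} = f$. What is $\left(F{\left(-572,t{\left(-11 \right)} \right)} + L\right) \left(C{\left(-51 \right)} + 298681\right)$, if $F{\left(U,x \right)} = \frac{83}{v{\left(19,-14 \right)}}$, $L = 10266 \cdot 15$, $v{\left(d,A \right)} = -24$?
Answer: $\frac{556720478957}{12} \approx 4.6393 \cdot 10^{10}$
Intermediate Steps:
$C{\left(c \right)} = c^{2}$
$L = 153990$
$F{\left(U,x \right)} = - \frac{83}{24}$ ($F{\left(U,x \right)} = \frac{83}{-24} = 83 \left(- \frac{1}{24}\right) = - \frac{83}{24}$)
$\left(F{\left(-572,t{\left(-11 \right)} \right)} + L\right) \left(C{\left(-51 \right)} + 298681\right) = \left(- \frac{83}{24} + 153990\right) \left(\left(-51\right)^{2} + 298681\right) = \frac{3695677 \left(2601 + 298681\right)}{24} = \frac{3695677}{24} \cdot 301282 = \frac{556720478957}{12}$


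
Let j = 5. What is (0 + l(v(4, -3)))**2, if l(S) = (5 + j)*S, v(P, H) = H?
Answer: 900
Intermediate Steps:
l(S) = 10*S (l(S) = (5 + 5)*S = 10*S)
(0 + l(v(4, -3)))**2 = (0 + 10*(-3))**2 = (0 - 30)**2 = (-30)**2 = 900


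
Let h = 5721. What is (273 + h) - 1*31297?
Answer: -25303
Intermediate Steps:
(273 + h) - 1*31297 = (273 + 5721) - 1*31297 = 5994 - 31297 = -25303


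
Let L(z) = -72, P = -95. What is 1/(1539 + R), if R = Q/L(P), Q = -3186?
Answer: 4/6333 ≈ 0.00063161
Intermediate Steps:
R = 177/4 (R = -3186/(-72) = -3186*(-1/72) = 177/4 ≈ 44.250)
1/(1539 + R) = 1/(1539 + 177/4) = 1/(6333/4) = 4/6333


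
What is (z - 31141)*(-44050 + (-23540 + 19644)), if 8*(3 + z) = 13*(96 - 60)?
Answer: 1490425383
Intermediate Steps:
z = 111/2 (z = -3 + (13*(96 - 60))/8 = -3 + (13*36)/8 = -3 + (1/8)*468 = -3 + 117/2 = 111/2 ≈ 55.500)
(z - 31141)*(-44050 + (-23540 + 19644)) = (111/2 - 31141)*(-44050 + (-23540 + 19644)) = -62171*(-44050 - 3896)/2 = -62171/2*(-47946) = 1490425383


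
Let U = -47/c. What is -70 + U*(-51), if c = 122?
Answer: -6143/122 ≈ -50.352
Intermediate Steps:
U = -47/122 ≈ -0.38525
-70 + U*(-51) = -70 - 47/122*(-51) = -70 + 2397/122 = -6143/122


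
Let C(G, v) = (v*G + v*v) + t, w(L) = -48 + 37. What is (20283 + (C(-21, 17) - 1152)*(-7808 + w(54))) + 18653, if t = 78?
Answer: 8968234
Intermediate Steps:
w(L) = -11
C(G, v) = 78 + v² + G*v (C(G, v) = (v*G + v*v) + 78 = (G*v + v²) + 78 = (v² + G*v) + 78 = 78 + v² + G*v)
(20283 + (C(-21, 17) - 1152)*(-7808 + w(54))) + 18653 = (20283 + ((78 + 17² - 21*17) - 1152)*(-7808 - 11)) + 18653 = (20283 + ((78 + 289 - 357) - 1152)*(-7819)) + 18653 = (20283 + (10 - 1152)*(-7819)) + 18653 = (20283 - 1142*(-7819)) + 18653 = (20283 + 8929298) + 18653 = 8949581 + 18653 = 8968234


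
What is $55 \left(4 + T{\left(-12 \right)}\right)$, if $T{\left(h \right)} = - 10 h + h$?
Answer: $6160$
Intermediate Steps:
$T{\left(h \right)} = - 9 h$
$55 \left(4 + T{\left(-12 \right)}\right) = 55 \left(4 - -108\right) = 55 \left(4 + 108\right) = 55 \cdot 112 = 6160$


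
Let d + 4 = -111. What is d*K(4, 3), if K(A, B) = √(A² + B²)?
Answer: -575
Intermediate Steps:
d = -115 (d = -4 - 111 = -115)
d*K(4, 3) = -115*√(4² + 3²) = -115*√(16 + 9) = -115*√25 = -115*5 = -575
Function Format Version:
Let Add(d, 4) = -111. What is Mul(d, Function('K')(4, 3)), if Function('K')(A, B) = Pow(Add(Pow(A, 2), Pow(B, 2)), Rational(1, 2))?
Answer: -575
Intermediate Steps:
d = -115 (d = Add(-4, -111) = -115)
Mul(d, Function('K')(4, 3)) = Mul(-115, Pow(Add(Pow(4, 2), Pow(3, 2)), Rational(1, 2))) = Mul(-115, Pow(Add(16, 9), Rational(1, 2))) = Mul(-115, Pow(25, Rational(1, 2))) = Mul(-115, 5) = -575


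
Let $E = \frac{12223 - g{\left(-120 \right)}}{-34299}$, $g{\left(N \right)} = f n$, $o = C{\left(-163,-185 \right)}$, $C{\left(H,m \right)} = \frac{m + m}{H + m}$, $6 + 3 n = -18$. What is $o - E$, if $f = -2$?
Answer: $\frac{313679}{221038} \approx 1.4191$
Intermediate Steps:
$n = -8$ ($n = -2 + \frac{1}{3} \left(-18\right) = -2 - 6 = -8$)
$C{\left(H,m \right)} = \frac{2 m}{H + m}$
$o = \frac{185}{174}$ ($o = 2 \left(-185\right) \frac{1}{-163 - 185} = 2 \left(-185\right) \frac{1}{-348} = 2 \left(-185\right) \left(- \frac{1}{348}\right) = \frac{185}{174} \approx 1.0632$)
$g{\left(N \right)} = 16$ ($g{\left(N \right)} = \left(-2\right) \left(-8\right) = 16$)
$E = - \frac{4069}{11433}$ ($E = \frac{12223 - 16}{-34299} = \left(12223 - 16\right) \left(- \frac{1}{34299}\right) = 12207 \left(- \frac{1}{34299}\right) = - \frac{4069}{11433} \approx -0.3559$)
$o - E = \frac{185}{174} - - \frac{4069}{11433} = \frac{185}{174} + \frac{4069}{11433} = \frac{313679}{221038}$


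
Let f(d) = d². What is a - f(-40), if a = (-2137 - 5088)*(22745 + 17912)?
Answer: -293748425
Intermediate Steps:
a = -293746825 (a = -7225*40657 = -293746825)
a - f(-40) = -293746825 - 1*(-40)² = -293746825 - 1*1600 = -293746825 - 1600 = -293748425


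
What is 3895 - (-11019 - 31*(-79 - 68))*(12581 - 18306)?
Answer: -36991055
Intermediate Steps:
3895 - (-11019 - 31*(-79 - 68))*(12581 - 18306) = 3895 - (-11019 - 31*(-147))*(-5725) = 3895 - (-11019 + 4557)*(-5725) = 3895 - (-6462)*(-5725) = 3895 - 1*36994950 = 3895 - 36994950 = -36991055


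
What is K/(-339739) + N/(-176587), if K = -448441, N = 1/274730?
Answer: 21755552998351171/16482011725560890 ≈ 1.3200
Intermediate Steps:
N = 1/274730 ≈ 3.6399e-6
K/(-339739) + N/(-176587) = -448441/(-339739) + (1/274730)/(-176587) = -448441*(-1/339739) + (1/274730)*(-1/176587) = 448441/339739 - 1/48513746510 = 21755552998351171/16482011725560890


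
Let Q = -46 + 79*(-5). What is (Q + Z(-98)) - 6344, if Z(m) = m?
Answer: -6883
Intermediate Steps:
Q = -441 (Q = -46 - 395 = -441)
(Q + Z(-98)) - 6344 = (-441 - 98) - 6344 = -539 - 6344 = -6883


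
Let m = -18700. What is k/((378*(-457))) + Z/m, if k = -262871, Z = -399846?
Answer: 1321205086/57684825 ≈ 22.904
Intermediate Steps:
k/((378*(-457))) + Z/m = -262871/(378*(-457)) - 399846/(-18700) = -262871/(-172746) - 399846*(-1/18700) = -262871*(-1/172746) + 199923/9350 = 37553/24678 + 199923/9350 = 1321205086/57684825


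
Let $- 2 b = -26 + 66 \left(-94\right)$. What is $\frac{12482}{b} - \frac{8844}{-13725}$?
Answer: $\frac{13257634}{2850225} \approx 4.6514$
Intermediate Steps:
$b = 3115$ ($b = - \frac{-26 + 66 \left(-94\right)}{2} = - \frac{-26 - 6204}{2} = \left(- \frac{1}{2}\right) \left(-6230\right) = 3115$)
$\frac{12482}{b} - \frac{8844}{-13725} = \frac{12482}{3115} - \frac{8844}{-13725} = 12482 \cdot \frac{1}{3115} - - \frac{2948}{4575} = \frac{12482}{3115} + \frac{2948}{4575} = \frac{13257634}{2850225}$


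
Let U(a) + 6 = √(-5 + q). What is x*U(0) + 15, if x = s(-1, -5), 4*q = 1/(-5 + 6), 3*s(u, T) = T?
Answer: 25 - 5*I*√19/6 ≈ 25.0 - 3.6324*I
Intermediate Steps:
s(u, T) = T/3
q = ¼ (q = 1/(4*(-5 + 6)) = (¼)/1 = (¼)*1 = ¼ ≈ 0.25000)
x = -5/3 (x = (⅓)*(-5) = -5/3 ≈ -1.6667)
U(a) = -6 + I*√19/2 (U(a) = -6 + √(-5 + ¼) = -6 + √(-19/4) = -6 + I*√19/2)
x*U(0) + 15 = -5*(-6 + I*√19/2)/3 + 15 = (10 - 5*I*√19/6) + 15 = 25 - 5*I*√19/6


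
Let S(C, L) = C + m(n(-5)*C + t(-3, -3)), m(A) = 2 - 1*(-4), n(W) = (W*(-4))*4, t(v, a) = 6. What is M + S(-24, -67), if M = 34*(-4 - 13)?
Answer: -596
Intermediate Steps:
M = -578 (M = 34*(-17) = -578)
n(W) = -16*W (n(W) = -4*W*4 = -16*W)
m(A) = 6 (m(A) = 2 + 4 = 6)
S(C, L) = 6 + C (S(C, L) = C + 6 = 6 + C)
M + S(-24, -67) = -578 + (6 - 24) = -578 - 18 = -596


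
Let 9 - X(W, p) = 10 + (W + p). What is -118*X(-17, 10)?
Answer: -708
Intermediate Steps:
X(W, p) = -1 - W - p (X(W, p) = 9 - (10 + (W + p)) = 9 - (10 + W + p) = 9 + (-10 - W - p) = -1 - W - p)
-118*X(-17, 10) = -118*(-1 - 1*(-17) - 1*10) = -118*(-1 + 17 - 10) = -118*6 = -708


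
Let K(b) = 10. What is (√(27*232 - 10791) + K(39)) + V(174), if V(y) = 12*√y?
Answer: 10 + 12*√174 + 3*I*√503 ≈ 168.29 + 67.283*I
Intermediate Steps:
(√(27*232 - 10791) + K(39)) + V(174) = (√(27*232 - 10791) + 10) + 12*√174 = (√(6264 - 10791) + 10) + 12*√174 = (√(-4527) + 10) + 12*√174 = (3*I*√503 + 10) + 12*√174 = (10 + 3*I*√503) + 12*√174 = 10 + 12*√174 + 3*I*√503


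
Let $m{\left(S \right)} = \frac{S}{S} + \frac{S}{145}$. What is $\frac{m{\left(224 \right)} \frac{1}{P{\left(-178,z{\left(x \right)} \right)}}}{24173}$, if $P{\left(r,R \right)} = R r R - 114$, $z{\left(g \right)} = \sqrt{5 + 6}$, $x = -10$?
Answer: $- \frac{369}{7262536120} \approx -5.0809 \cdot 10^{-8}$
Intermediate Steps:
$m{\left(S \right)} = 1 + \frac{S}{145}$ ($m{\left(S \right)} = 1 + S \frac{1}{145} = 1 + \frac{S}{145}$)
$z{\left(g \right)} = \sqrt{11}$
$P{\left(r,R \right)} = -114 + r R^{2}$ ($P{\left(r,R \right)} = r R^{2} - 114 = -114 + r R^{2}$)
$\frac{m{\left(224 \right)} \frac{1}{P{\left(-178,z{\left(x \right)} \right)}}}{24173} = \frac{\left(1 + \frac{1}{145} \cdot 224\right) \frac{1}{-114 - 178 \left(\sqrt{11}\right)^{2}}}{24173} = \frac{1 + \frac{224}{145}}{-114 - 1958} \cdot \frac{1}{24173} = \frac{369}{145 \left(-114 - 1958\right)} \frac{1}{24173} = \frac{369}{145 \left(-2072\right)} \frac{1}{24173} = \frac{369}{145} \left(- \frac{1}{2072}\right) \frac{1}{24173} = \left(- \frac{369}{300440}\right) \frac{1}{24173} = - \frac{369}{7262536120}$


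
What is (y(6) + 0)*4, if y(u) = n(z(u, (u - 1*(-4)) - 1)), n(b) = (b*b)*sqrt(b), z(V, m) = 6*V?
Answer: 31104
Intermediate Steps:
n(b) = b**(5/2) (n(b) = b**2*sqrt(b) = b**(5/2))
y(u) = 36*sqrt(6)*u**(5/2) (y(u) = (6*u)**(5/2) = 36*sqrt(6)*u**(5/2))
(y(6) + 0)*4 = (36*sqrt(6)*6**(5/2) + 0)*4 = (36*sqrt(6)*(36*sqrt(6)) + 0)*4 = (7776 + 0)*4 = 7776*4 = 31104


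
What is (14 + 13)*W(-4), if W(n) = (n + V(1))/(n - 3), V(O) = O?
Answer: 81/7 ≈ 11.571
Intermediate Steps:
W(n) = (1 + n)/(-3 + n) (W(n) = (n + 1)/(n - 3) = (1 + n)/(-3 + n))
(14 + 13)*W(-4) = (14 + 13)*((1 - 4)/(-3 - 4)) = 27*(-3/(-7)) = 27*(-⅐*(-3)) = 27*(3/7) = 81/7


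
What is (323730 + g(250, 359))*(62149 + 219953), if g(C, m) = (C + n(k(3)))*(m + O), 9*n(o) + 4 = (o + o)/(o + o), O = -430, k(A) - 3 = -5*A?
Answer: 86324246374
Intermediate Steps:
k(A) = 3 - 5*A
n(o) = -⅓ (n(o) = -4/9 + ((o + o)/(o + o))/9 = -4/9 + ((2*o)/((2*o)))/9 = -4/9 + ((2*o)*(1/(2*o)))/9 = -4/9 + (⅑)*1 = -4/9 + ⅑ = -⅓)
g(C, m) = (-430 + m)*(-⅓ + C) (g(C, m) = (C - ⅓)*(m - 430) = (-⅓ + C)*(-430 + m) = (-430 + m)*(-⅓ + C))
(323730 + g(250, 359))*(62149 + 219953) = (323730 + (430/3 - 430*250 - ⅓*359 + 250*359))*(62149 + 219953) = (323730 + (430/3 - 107500 - 359/3 + 89750))*282102 = (323730 - 53179/3)*282102 = (918011/3)*282102 = 86324246374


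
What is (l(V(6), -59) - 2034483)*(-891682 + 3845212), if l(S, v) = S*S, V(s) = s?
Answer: -6008800247910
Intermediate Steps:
l(S, v) = S²
(l(V(6), -59) - 2034483)*(-891682 + 3845212) = (6² - 2034483)*(-891682 + 3845212) = (36 - 2034483)*2953530 = -2034447*2953530 = -6008800247910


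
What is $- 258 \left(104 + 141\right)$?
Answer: $-63210$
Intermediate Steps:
$- 258 \left(104 + 141\right) = \left(-258\right) 245 = -63210$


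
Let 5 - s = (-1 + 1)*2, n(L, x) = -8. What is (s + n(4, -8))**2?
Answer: 9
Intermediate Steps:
s = 5 (s = 5 - (-1 + 1)*2 = 5 - 0*2 = 5 - 1*0 = 5 + 0 = 5)
(s + n(4, -8))**2 = (5 - 8)**2 = (-3)**2 = 9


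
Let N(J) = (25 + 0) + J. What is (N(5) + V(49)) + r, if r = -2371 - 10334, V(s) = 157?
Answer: -12518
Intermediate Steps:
N(J) = 25 + J
r = -12705
(N(5) + V(49)) + r = ((25 + 5) + 157) - 12705 = (30 + 157) - 12705 = 187 - 12705 = -12518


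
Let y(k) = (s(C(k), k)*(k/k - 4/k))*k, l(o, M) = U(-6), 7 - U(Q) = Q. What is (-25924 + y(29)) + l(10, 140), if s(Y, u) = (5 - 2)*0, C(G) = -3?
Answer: -25911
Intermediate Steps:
U(Q) = 7 - Q
l(o, M) = 13 (l(o, M) = 7 - 1*(-6) = 7 + 6 = 13)
s(Y, u) = 0 (s(Y, u) = 3*0 = 0)
y(k) = 0 (y(k) = (0*(k/k - 4/k))*k = (0*(1 - 4/k))*k = 0*k = 0)
(-25924 + y(29)) + l(10, 140) = (-25924 + 0) + 13 = -25924 + 13 = -25911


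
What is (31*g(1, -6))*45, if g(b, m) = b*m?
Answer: -8370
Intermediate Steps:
(31*g(1, -6))*45 = (31*(1*(-6)))*45 = (31*(-6))*45 = -186*45 = -8370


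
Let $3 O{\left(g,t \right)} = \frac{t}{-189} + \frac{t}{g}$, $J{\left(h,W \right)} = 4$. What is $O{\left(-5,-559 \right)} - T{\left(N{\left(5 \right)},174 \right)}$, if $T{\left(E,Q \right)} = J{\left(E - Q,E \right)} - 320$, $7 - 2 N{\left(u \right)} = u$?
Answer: $\frac{1004306}{2835} \approx 354.25$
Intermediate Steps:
$N{\left(u \right)} = \frac{7}{2} - \frac{u}{2}$
$O{\left(g,t \right)} = - \frac{t}{567} + \frac{t}{3 g}$ ($O{\left(g,t \right)} = \frac{\frac{t}{-189} + \frac{t}{g}}{3} = \frac{t \left(- \frac{1}{189}\right) + \frac{t}{g}}{3} = \frac{- \frac{t}{189} + \frac{t}{g}}{3} = - \frac{t}{567} + \frac{t}{3 g}$)
$T{\left(E,Q \right)} = -316$ ($T{\left(E,Q \right)} = 4 - 320 = -316$)
$O{\left(-5,-559 \right)} - T{\left(N{\left(5 \right)},174 \right)} = \frac{1}{567} \left(-559\right) \frac{1}{-5} \left(189 - -5\right) - -316 = \frac{1}{567} \left(-559\right) \left(- \frac{1}{5}\right) \left(189 + 5\right) + 316 = \frac{1}{567} \left(-559\right) \left(- \frac{1}{5}\right) 194 + 316 = \frac{108446}{2835} + 316 = \frac{1004306}{2835}$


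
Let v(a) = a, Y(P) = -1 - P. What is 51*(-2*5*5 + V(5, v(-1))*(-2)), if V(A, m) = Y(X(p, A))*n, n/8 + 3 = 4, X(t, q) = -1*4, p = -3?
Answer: -4998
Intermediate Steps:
X(t, q) = -4
n = 8 (n = -24 + 8*4 = -24 + 32 = 8)
V(A, m) = 24 (V(A, m) = (-1 - 1*(-4))*8 = (-1 + 4)*8 = 3*8 = 24)
51*(-2*5*5 + V(5, v(-1))*(-2)) = 51*(-2*5*5 + 24*(-2)) = 51*(-10*5 - 48) = 51*(-50 - 48) = 51*(-98) = -4998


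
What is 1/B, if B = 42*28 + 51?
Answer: 1/1227 ≈ 0.00081500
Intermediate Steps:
B = 1227 (B = 1176 + 51 = 1227)
1/B = 1/1227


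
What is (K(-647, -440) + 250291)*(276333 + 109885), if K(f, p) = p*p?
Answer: 171438694238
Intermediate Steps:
K(f, p) = p**2
(K(-647, -440) + 250291)*(276333 + 109885) = ((-440)**2 + 250291)*(276333 + 109885) = (193600 + 250291)*386218 = 443891*386218 = 171438694238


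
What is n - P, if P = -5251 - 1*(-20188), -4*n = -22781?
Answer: -36967/4 ≈ -9241.8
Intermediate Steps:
n = 22781/4 (n = -1/4*(-22781) = 22781/4 ≈ 5695.3)
P = 14937 (P = -5251 + 20188 = 14937)
n - P = 22781/4 - 1*14937 = 22781/4 - 14937 = -36967/4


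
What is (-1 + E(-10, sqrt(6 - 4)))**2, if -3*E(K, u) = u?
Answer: (3 + sqrt(2))**2/9 ≈ 2.1650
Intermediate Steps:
E(K, u) = -u/3
(-1 + E(-10, sqrt(6 - 4)))**2 = (-1 - sqrt(6 - 4)/3)**2 = (-1 - sqrt(2)/3)**2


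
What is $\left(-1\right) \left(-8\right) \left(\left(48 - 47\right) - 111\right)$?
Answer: $-880$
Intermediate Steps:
$\left(-1\right) \left(-8\right) \left(\left(48 - 47\right) - 111\right) = 8 \left(1 - 111\right) = 8 \left(-110\right) = -880$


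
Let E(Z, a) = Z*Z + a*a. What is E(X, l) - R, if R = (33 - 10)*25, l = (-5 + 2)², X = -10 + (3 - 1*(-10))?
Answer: -485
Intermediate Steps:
X = 3 (X = -10 + (3 + 10) = -10 + 13 = 3)
l = 9 (l = (-3)² = 9)
E(Z, a) = Z² + a²
R = 575 (R = 23*25 = 575)
E(X, l) - R = (3² + 9²) - 1*575 = (9 + 81) - 575 = 90 - 575 = -485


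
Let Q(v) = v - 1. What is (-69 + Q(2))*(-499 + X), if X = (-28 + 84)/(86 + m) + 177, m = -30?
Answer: 21828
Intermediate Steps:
Q(v) = -1 + v
X = 178 (X = (-28 + 84)/(86 - 30) + 177 = 56/56 + 177 = 56*(1/56) + 177 = 1 + 177 = 178)
(-69 + Q(2))*(-499 + X) = (-69 + (-1 + 2))*(-499 + 178) = (-69 + 1)*(-321) = -68*(-321) = 21828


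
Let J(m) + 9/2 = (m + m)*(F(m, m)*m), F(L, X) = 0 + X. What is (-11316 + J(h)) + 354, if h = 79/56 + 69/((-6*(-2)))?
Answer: -898465231/87808 ≈ -10232.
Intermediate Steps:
h = 401/56 (h = 79*(1/56) + 69/12 = 79/56 + 69*(1/12) = 79/56 + 23/4 = 401/56 ≈ 7.1607)
F(L, X) = X
J(m) = -9/2 + 2*m³ (J(m) = -9/2 + (m + m)*(m*m) = -9/2 + (2*m)*m² = -9/2 + 2*m³)
(-11316 + J(h)) + 354 = (-11316 + (-9/2 + 2*(401/56)³)) + 354 = (-11316 + (-9/2 + 2*(64481201/175616))) + 354 = (-11316 + (-9/2 + 64481201/87808)) + 354 = (-11316 + 64086065/87808) + 354 = -929549263/87808 + 354 = -898465231/87808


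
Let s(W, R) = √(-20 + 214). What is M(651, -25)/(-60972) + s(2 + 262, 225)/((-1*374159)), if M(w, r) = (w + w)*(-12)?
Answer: 1302/5081 - √194/374159 ≈ 0.25621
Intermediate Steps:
M(w, r) = -24*w (M(w, r) = (2*w)*(-12) = -24*w)
s(W, R) = √194
M(651, -25)/(-60972) + s(2 + 262, 225)/((-1*374159)) = -24*651/(-60972) + √194/((-1*374159)) = -15624*(-1/60972) + √194/(-374159) = 1302/5081 + √194*(-1/374159) = 1302/5081 - √194/374159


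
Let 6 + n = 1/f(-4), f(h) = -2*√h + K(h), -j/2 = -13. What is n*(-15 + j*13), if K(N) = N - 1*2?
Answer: -51357/26 + 323*I/13 ≈ -1975.3 + 24.846*I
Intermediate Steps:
K(N) = -2 + N (K(N) = N - 2 = -2 + N)
j = 26 (j = -2*(-13) = 26)
f(h) = -2 + h - 2*√h (f(h) = -2*√h + (-2 + h) = -2 + h - 2*√h)
n = -6 + (-6 + 4*I)/52 (n = -6 + 1/(-2 - 4 - 4*I) = -6 + 1/(-6 - 4*I) = -6 + (-6 + 4*I)/52 ≈ -6.1154 + 0.076923*I)
n*(-15 + j*13) = (-159/26 + I/13)*(-15 + 26*13) = (-159/26 + I/13)*(-15 + 338) = (-159/26 + I/13)*323 = -51357/26 + 323*I/13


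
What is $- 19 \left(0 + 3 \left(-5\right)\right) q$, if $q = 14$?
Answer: $3990$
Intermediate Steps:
$- 19 \left(0 + 3 \left(-5\right)\right) q = - 19 \left(0 + 3 \left(-5\right)\right) 14 = - 19 \left(0 - 15\right) 14 = \left(-19\right) \left(-15\right) 14 = 285 \cdot 14 = 3990$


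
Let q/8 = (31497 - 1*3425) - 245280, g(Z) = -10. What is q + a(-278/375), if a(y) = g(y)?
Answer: -1737674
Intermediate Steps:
q = -1737664 (q = 8*((31497 - 1*3425) - 245280) = 8*((31497 - 3425) - 245280) = 8*(28072 - 245280) = 8*(-217208) = -1737664)
a(y) = -10
q + a(-278/375) = -1737664 - 10 = -1737674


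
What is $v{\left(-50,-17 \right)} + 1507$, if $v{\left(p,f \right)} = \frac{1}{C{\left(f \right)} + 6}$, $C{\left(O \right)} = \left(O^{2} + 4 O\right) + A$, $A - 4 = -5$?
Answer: $\frac{340583}{226} \approx 1507.0$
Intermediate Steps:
$A = -1$ ($A = 4 - 5 = -1$)
$C{\left(O \right)} = -1 + O^{2} + 4 O$ ($C{\left(O \right)} = \left(O^{2} + 4 O\right) - 1 = -1 + O^{2} + 4 O$)
$v{\left(p,f \right)} = \frac{1}{5 + f^{2} + 4 f}$ ($v{\left(p,f \right)} = \frac{1}{\left(-1 + f^{2} + 4 f\right) + 6} = \frac{1}{5 + f^{2} + 4 f}$)
$v{\left(-50,-17 \right)} + 1507 = \frac{1}{5 + \left(-17\right)^{2} + 4 \left(-17\right)} + 1507 = \frac{1}{5 + 289 - 68} + 1507 = \frac{1}{226} + 1507 = \frac{340583}{226}$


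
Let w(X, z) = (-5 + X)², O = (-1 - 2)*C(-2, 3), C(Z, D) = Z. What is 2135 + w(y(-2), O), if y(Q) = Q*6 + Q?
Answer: 2496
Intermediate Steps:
y(Q) = 7*Q (y(Q) = 6*Q + Q = 7*Q)
O = 6 (O = (-1 - 2)*(-2) = -3*(-2) = 6)
2135 + w(y(-2), O) = 2135 + (-5 + 7*(-2))² = 2135 + (-5 - 14)² = 2135 + (-19)² = 2135 + 361 = 2496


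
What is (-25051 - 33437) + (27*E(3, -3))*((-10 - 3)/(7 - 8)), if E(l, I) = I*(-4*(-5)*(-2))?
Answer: -16368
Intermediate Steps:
E(l, I) = -40*I (E(l, I) = I*(20*(-2)) = I*(-40) = -40*I)
(-25051 - 33437) + (27*E(3, -3))*((-10 - 3)/(7 - 8)) = (-25051 - 33437) + (27*(-40*(-3)))*((-10 - 3)/(7 - 8)) = -58488 + (27*120)*(-13/(-1)) = -58488 + 3240*(-13*(-1)) = -58488 + 3240*13 = -58488 + 42120 = -16368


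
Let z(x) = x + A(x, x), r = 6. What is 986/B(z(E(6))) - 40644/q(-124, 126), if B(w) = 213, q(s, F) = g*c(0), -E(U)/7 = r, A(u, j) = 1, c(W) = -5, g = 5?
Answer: 8681822/5325 ≈ 1630.4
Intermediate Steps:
E(U) = -42 (E(U) = -7*6 = -42)
q(s, F) = -25 (q(s, F) = 5*(-5) = -25)
z(x) = 1 + x (z(x) = x + 1 = 1 + x)
986/B(z(E(6))) - 40644/q(-124, 126) = 986/213 - 40644/(-25) = 986*(1/213) - 40644*(-1/25) = 986/213 + 40644/25 = 8681822/5325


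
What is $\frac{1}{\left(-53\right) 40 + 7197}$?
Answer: $\frac{1}{5077} \approx 0.00019697$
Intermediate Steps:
$\frac{1}{\left(-53\right) 40 + 7197} = \frac{1}{-2120 + 7197} = \frac{1}{5077}$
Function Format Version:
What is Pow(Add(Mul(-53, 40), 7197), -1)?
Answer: Rational(1, 5077) ≈ 0.00019697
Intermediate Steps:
Pow(Add(Mul(-53, 40), 7197), -1) = Pow(Add(-2120, 7197), -1) = Pow(5077, -1) = Rational(1, 5077)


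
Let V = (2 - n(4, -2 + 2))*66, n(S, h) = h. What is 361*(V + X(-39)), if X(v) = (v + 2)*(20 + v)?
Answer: 301435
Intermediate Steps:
X(v) = (2 + v)*(20 + v)
V = 132 (V = (2 - (-2 + 2))*66 = (2 - 1*0)*66 = (2 + 0)*66 = 2*66 = 132)
361*(V + X(-39)) = 361*(132 + (40 + (-39)² + 22*(-39))) = 361*(132 + (40 + 1521 - 858)) = 361*(132 + 703) = 361*835 = 301435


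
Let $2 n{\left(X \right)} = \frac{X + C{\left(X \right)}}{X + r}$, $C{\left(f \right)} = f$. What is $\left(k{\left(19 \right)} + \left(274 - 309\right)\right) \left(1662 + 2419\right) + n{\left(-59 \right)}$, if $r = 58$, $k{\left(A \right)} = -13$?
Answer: $-195829$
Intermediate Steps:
$n{\left(X \right)} = \frac{X}{58 + X}$ ($n{\left(X \right)} = \frac{\left(X + X\right) \frac{1}{X + 58}}{2} = \frac{2 X \frac{1}{58 + X}}{2} = \frac{X}{58 + X}$)
$\left(k{\left(19 \right)} + \left(274 - 309\right)\right) \left(1662 + 2419\right) + n{\left(-59 \right)} = \left(-13 + \left(274 - 309\right)\right) \left(1662 + 2419\right) - \frac{59}{58 - 59} = \left(-13 + \left(274 - 309\right)\right) 4081 - \frac{59}{-1} = \left(-13 - 35\right) 4081 - -59 = \left(-48\right) 4081 + 59 = -195888 + 59 = -195829$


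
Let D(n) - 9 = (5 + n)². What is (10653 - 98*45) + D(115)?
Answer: 20652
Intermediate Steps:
D(n) = 9 + (5 + n)²
(10653 - 98*45) + D(115) = (10653 - 98*45) + (9 + (5 + 115)²) = (10653 - 4410) + (9 + 120²) = 6243 + (9 + 14400) = 6243 + 14409 = 20652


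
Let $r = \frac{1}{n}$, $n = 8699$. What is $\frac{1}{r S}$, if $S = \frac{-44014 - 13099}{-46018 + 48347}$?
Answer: $- \frac{20259971}{57113} \approx -354.73$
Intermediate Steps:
$S = - \frac{57113}{2329} \approx -24.523$
$r = \frac{1}{8699} \approx 0.00011496$
$\frac{1}{r S} = \frac{\frac{1}{\frac{1}{8699}}}{- \frac{57113}{2329}} = 8699 \left(- \frac{2329}{57113}\right) = - \frac{20259971}{57113}$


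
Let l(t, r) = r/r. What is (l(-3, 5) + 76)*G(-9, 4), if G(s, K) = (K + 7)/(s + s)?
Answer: -847/18 ≈ -47.056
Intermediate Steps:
G(s, K) = (7 + K)/(2*s) (G(s, K) = (7 + K)/((2*s)) = (7 + K)*(1/(2*s)) = (7 + K)/(2*s))
l(t, r) = 1
(l(-3, 5) + 76)*G(-9, 4) = (1 + 76)*((½)*(7 + 4)/(-9)) = 77*((½)*(-⅑)*11) = 77*(-11/18) = -847/18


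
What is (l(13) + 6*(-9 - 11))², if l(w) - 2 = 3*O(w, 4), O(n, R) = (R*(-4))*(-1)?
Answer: 4900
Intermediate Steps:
O(n, R) = 4*R (O(n, R) = -4*R*(-1) = 4*R)
l(w) = 50 (l(w) = 2 + 3*(4*4) = 2 + 3*16 = 2 + 48 = 50)
(l(13) + 6*(-9 - 11))² = (50 + 6*(-9 - 11))² = (50 + 6*(-20))² = (50 - 120)² = (-70)² = 4900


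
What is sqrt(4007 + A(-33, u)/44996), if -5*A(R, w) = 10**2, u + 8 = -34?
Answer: sqrt(507045727762)/11249 ≈ 63.301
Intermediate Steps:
u = -42 (u = -8 - 34 = -42)
A(R, w) = -20 (A(R, w) = -1/5*10**2 = -1/5*100 = -20)
sqrt(4007 + A(-33, u)/44996) = sqrt(4007 - 20/44996) = sqrt(4007 - 20*1/44996) = sqrt(4007 - 5/11249) = sqrt(45074738/11249) = sqrt(507045727762)/11249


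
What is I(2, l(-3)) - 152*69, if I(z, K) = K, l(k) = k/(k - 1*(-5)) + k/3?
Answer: -20981/2 ≈ -10491.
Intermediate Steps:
l(k) = k/3 + k/(5 + k) (l(k) = k/(k + 5) + k*(⅓) = k/(5 + k) + k/3 = k/3 + k/(5 + k))
I(2, l(-3)) - 152*69 = (⅓)*(-3)*(8 - 3)/(5 - 3) - 152*69 = (⅓)*(-3)*5/2 - 10488 = (⅓)*(-3)*(½)*5 - 10488 = -5/2 - 10488 = -20981/2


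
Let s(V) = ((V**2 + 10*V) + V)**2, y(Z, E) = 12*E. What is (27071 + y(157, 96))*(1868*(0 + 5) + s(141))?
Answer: 12963951803972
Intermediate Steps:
s(V) = (V**2 + 11*V)**2
(27071 + y(157, 96))*(1868*(0 + 5) + s(141)) = (27071 + 12*96)*(1868*(0 + 5) + 141**2*(11 + 141)**2) = (27071 + 1152)*(1868*5 + 19881*152**2) = 28223*(9340 + 19881*23104) = 28223*(9340 + 459330624) = 28223*459339964 = 12963951803972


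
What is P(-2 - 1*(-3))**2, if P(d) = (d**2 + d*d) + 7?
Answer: 81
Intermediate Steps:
P(d) = 7 + 2*d**2 (P(d) = (d**2 + d**2) + 7 = 2*d**2 + 7 = 7 + 2*d**2)
P(-2 - 1*(-3))**2 = (7 + 2*(-2 - 1*(-3))**2)**2 = (7 + 2*(-2 + 3)**2)**2 = (7 + 2*1**2)**2 = (7 + 2*1)**2 = (7 + 2)**2 = 9**2 = 81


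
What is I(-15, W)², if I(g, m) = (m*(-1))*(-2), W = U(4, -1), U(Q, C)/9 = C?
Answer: 324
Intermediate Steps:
U(Q, C) = 9*C
W = -9 (W = 9*(-1) = -9)
I(g, m) = 2*m (I(g, m) = -m*(-2) = 2*m)
I(-15, W)² = (2*(-9))² = (-18)² = 324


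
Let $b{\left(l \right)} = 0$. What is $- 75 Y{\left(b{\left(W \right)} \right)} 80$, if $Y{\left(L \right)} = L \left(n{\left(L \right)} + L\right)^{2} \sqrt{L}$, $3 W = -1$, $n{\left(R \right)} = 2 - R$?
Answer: $0$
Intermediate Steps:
$W = - \frac{1}{3}$ ($W = \frac{1}{3} \left(-1\right) = - \frac{1}{3} \approx -0.33333$)
$Y{\left(L \right)} = 4 L^{\frac{3}{2}}$ ($Y{\left(L \right)} = L \left(\left(2 - L\right) + L\right)^{2} \sqrt{L} = L 2^{2} \sqrt{L} = L 4 \sqrt{L} = 4 L \sqrt{L} = 4 L^{\frac{3}{2}}$)
$- 75 Y{\left(b{\left(W \right)} \right)} 80 = - 75 \cdot 4 \cdot 0^{\frac{3}{2}} \cdot 80 = - 75 \cdot 4 \cdot 0 \cdot 80 = \left(-75\right) 0 \cdot 80 = 0 \cdot 80 = 0$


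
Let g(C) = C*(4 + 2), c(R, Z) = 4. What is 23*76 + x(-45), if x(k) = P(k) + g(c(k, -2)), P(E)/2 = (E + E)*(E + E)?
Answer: 17972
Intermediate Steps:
g(C) = 6*C (g(C) = C*6 = 6*C)
P(E) = 8*E² (P(E) = 2*((E + E)*(E + E)) = 2*((2*E)*(2*E)) = 2*(4*E²) = 8*E²)
x(k) = 24 + 8*k² (x(k) = 8*k² + 6*4 = 8*k² + 24 = 24 + 8*k²)
23*76 + x(-45) = 23*76 + (24 + 8*(-45)²) = 1748 + (24 + 8*2025) = 1748 + (24 + 16200) = 1748 + 16224 = 17972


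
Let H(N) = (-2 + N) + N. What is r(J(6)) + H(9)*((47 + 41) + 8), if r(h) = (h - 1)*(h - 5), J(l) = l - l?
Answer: 1541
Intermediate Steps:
J(l) = 0
H(N) = -2 + 2*N
r(h) = (-1 + h)*(-5 + h)
r(J(6)) + H(9)*((47 + 41) + 8) = (5 + 0² - 6*0) + (-2 + 2*9)*((47 + 41) + 8) = (5 + 0 + 0) + (-2 + 18)*(88 + 8) = 5 + 16*96 = 5 + 1536 = 1541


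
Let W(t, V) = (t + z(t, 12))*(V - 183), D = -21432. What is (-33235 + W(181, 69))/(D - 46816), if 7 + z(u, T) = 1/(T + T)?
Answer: 212303/272992 ≈ 0.77769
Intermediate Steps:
z(u, T) = -7 + 1/(2*T) (z(u, T) = -7 + 1/(T + T) = -7 + 1/(2*T))
W(t, V) = (-183 + V)*(-167/24 + t) (W(t, V) = (t + (-7 + (½)/12))*(V - 183) = (t + (-7 + (½)*(1/12)))*(-183 + V) = (t + (-7 + 1/24))*(-183 + V) = (t - 167/24)*(-183 + V) = (-167/24 + t)*(-183 + V) = (-183 + V)*(-167/24 + t))
(-33235 + W(181, 69))/(D - 46816) = (-33235 + (10187/8 - 183*181 - 167/24*69 + 69*181))/(-21432 - 46816) = (-33235 + (10187/8 - 33123 - 3841/8 + 12489))/(-68248) = (-33235 - 79363/4)*(-1/68248) = -212303/4*(-1/68248) = 212303/272992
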